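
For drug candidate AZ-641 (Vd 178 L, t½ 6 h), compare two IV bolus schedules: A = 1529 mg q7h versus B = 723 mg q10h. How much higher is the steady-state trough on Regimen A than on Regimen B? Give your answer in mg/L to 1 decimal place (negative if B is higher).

5.0 mg/L

Regimen A: f = (1/2)^(7/6) ≈ 0.4454; Cmin,ss = (1529/178)·f/(1−f) ≈ 6.899 mg/L.
Regimen B: f = (1/2)^(10/6) ≈ 0.3150; Cmin,ss = (723/178)·f/(1−f) ≈ 1.868 mg/L.
Difference ≈ 6.899 − 1.868 ≈ 5.031 mg/L.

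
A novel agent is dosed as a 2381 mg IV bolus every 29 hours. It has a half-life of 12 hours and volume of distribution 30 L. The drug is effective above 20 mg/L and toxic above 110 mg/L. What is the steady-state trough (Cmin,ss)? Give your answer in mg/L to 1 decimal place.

k = ln2/t½ = ln2/12 ≈ 0.057762 h⁻¹; fraction remaining f = e^(−kτ) = e^(−0.057762×29) ≈ 0.1873.
Each bolus raises the concentration by D/Vd = 2381/30 ≈ 79.367 mg/L.
Steady-state trough Cmin,ss = C₀·f/(1−f) ≈ 79.367 × 0.1873/0.8127 ≈ 18.291 mg/L.
Trough 18.3 mg/L vs MEC 20 mg/L: subtherapeutic.

18.3 mg/L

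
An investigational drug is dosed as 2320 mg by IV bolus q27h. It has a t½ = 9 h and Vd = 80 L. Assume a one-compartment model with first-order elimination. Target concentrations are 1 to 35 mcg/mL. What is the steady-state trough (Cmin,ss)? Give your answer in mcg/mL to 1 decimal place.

4.1 mcg/mL

τ = 27 h = 3 half-lives, so f = (1/2)^3 = 0.125.
At steady state, R = 1/(1 − 0.125) = 8/7.
Single-dose peak C₀ = D/Vd = 2320/80 = 29 mcg/mL.
Steady-state peak Cmax,ss = C₀·R = 29 × 8/7 ≈ 33.143 mcg/mL.
Steady-state trough Cmin,ss = Cmax,ss·f ≈ 33.143 × 0.125 ≈ 4.143 mcg/mL.
Trough 4.1 mcg/mL vs MEC 1 mcg/mL: adequate.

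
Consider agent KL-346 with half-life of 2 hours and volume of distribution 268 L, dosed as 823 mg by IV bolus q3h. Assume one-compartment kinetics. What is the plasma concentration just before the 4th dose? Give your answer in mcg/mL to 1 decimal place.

1.6 mcg/mL

f = (1/2)^(τ/t½) = (1/2)^(3/2) ≈ 0.3536.
C₀ = D/Vd = 823/268 ≈ 3.071 mcg/mL.
Before the 4th dose, 3 doses have been given. Superposition: Cmin = C₀·(f + f² + … + f^3).
≈ 3.071 × (0.3536 + 0.1250 + 0.0442) ≈ 3.071 × 0.5228 ≈ 1.606 mcg/mL.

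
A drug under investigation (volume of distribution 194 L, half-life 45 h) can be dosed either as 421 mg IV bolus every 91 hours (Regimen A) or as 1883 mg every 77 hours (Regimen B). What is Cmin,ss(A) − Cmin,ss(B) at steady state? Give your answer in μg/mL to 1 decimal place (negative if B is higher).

Regimen A: f = (1/2)^(91/45) ≈ 0.2462; Cmin,ss = (421/194)·f/(1−f) ≈ 0.709 μg/mL.
Regimen B: f = (1/2)^(77/45) ≈ 0.3054; Cmin,ss = (1883/194)·f/(1−f) ≈ 4.268 μg/mL.
Difference ≈ 0.709 − 4.268 ≈ -3.559 μg/mL.

-3.6 μg/mL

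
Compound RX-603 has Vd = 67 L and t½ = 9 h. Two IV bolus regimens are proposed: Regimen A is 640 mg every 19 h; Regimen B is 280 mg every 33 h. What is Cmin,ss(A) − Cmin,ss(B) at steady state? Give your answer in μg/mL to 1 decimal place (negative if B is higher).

Regimen A: f = (1/2)^(19/9) ≈ 0.2315; Cmin,ss = (640/67)·f/(1−f) ≈ 2.877 μg/mL.
Regimen B: f = (1/2)^(33/9) ≈ 0.0787; Cmin,ss = (280/67)·f/(1−f) ≈ 0.357 μg/mL.
Difference ≈ 2.877 − 0.357 ≈ 2.520 μg/mL.

2.5 μg/mL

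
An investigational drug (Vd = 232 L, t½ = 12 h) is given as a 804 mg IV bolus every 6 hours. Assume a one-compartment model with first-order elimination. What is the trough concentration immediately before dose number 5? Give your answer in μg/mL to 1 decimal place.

6.3 μg/mL

f = (1/2)^(τ/t½) = (1/2)^(6/12) ≈ 0.7071.
C₀ = D/Vd = 804/232 ≈ 3.466 μg/mL.
Before the 5th dose, 4 doses have been given. Superposition: Cmin = C₀·(f + f² + … + f^4).
≈ 3.466 × (0.7071 + 0.5000 + 0.3535 + 0.2500) ≈ 3.466 × 1.8106 ≈ 6.276 μg/mL.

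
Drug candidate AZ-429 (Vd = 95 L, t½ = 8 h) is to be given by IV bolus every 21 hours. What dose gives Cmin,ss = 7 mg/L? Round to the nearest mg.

τ/t½ = 21/8 ≈ 2.625, so f = (1/2)^(21/8) ≈ 0.162105.
Cmin,ss = (D/Vd)·f/(1−f), so D = Cmin,ss·Vd·(1−f)/f.
D = 7 × 95 × (1−f)/f ≈ 7 × 95 × 5.16884 ≈ 3437.28 mg.

3437 mg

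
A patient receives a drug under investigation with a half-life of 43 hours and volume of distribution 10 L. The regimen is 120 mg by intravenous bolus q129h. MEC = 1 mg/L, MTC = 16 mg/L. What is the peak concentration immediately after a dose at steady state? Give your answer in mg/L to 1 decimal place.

The dosing interval is 3 half-lives, so f = 2^(−3) = 0.125.
At steady state, R = 1/(1 − 0.125) = 8/7.
Single-dose peak C₀ = D/Vd = 120/10 = 12 mg/L.
Steady-state peak Cmax,ss = C₀·R = 12 × 8/7 ≈ 13.714 mg/L.
Peak 13.7 mg/L vs MTC 16 mg/L: below toxic threshold.

13.7 mg/L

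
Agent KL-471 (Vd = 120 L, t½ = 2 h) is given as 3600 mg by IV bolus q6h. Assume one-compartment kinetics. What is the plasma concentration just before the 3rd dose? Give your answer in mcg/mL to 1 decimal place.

4.2 mcg/mL

f = (1/2)^(τ/t½) = (1/2)^(6/2) ≈ 0.1250.
C₀ = D/Vd = 3600/120 ≈ 30.000 mcg/mL.
Before the 3rd dose, 2 doses have been given. Superposition: Cmin = C₀·(f + f²).
≈ 30.000 × (0.1250 + 0.0156) ≈ 30.000 × 0.1406 ≈ 4.218 mcg/mL.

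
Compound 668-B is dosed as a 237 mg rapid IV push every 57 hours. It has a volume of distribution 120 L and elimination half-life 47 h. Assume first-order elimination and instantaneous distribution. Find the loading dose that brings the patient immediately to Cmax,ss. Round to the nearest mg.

417 mg

f = (1/2)^(57/47) ≈ 0.431441; accumulation ratio R = 1/(1−f) ≈ 1.75883.
Loading dose to hit Cmax,ss on first dose: D_load = D_maint·R ≈ 237 × 1.75883 ≈ 416.84 mg.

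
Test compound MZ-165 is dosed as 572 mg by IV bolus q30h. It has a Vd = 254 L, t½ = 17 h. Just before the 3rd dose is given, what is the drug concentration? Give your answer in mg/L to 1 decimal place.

0.9 mg/L

f = (1/2)^(τ/t½) = (1/2)^(30/17) ≈ 0.2943.
C₀ = D/Vd = 572/254 ≈ 2.252 mg/L.
Before the 3rd dose, 2 doses have been given. Superposition: Cmin = C₀·(f + f²).
≈ 2.252 × (0.2943 + 0.0866) ≈ 2.252 × 0.3809 ≈ 0.858 mg/L.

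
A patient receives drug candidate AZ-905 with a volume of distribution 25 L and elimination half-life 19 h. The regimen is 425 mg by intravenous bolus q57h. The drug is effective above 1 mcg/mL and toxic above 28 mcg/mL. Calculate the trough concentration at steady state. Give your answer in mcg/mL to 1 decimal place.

2.4 mcg/mL

τ = 57 h = 3 half-lives, so f = (1/2)^3 = 0.125.
At steady state, R = 1/(1 − 0.125) = 8/7.
Single-dose peak C₀ = D/Vd = 425/25 = 17 mcg/mL.
Steady-state peak Cmax,ss = C₀·R = 17 × 8/7 ≈ 19.429 mcg/mL.
Steady-state trough Cmin,ss = Cmax,ss·f ≈ 19.429 × 0.125 ≈ 2.429 mcg/mL.
Trough 2.4 mcg/mL vs MEC 1 mcg/mL: adequate.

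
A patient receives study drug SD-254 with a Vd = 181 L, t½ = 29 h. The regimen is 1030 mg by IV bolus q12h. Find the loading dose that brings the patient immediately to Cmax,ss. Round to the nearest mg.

f = (1/2)^(12/29) ≈ 0.750647; accumulation ratio R = 1/(1−f) ≈ 4.01038.
Loading dose to hit Cmax,ss on first dose: D_load = D_maint·R ≈ 1030 × 4.01038 ≈ 4130.69 mg.

4131 mg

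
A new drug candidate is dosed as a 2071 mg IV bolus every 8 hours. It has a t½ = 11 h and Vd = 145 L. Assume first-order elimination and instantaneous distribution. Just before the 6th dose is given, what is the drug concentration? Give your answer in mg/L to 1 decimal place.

f = (1/2)^(τ/t½) = (1/2)^(8/11) ≈ 0.6040.
C₀ = D/Vd = 2071/145 ≈ 14.283 mg/L.
Before the 6th dose, 5 doses have been given. Superposition: Cmin = C₀·(f + f² + … + f^5).
≈ 14.283 × (0.6040 + 0.3648 + 0.2203 + 0.1331 + 0.0804) ≈ 14.283 × 1.4026 ≈ 20.033 mg/L.

20.0 mg/L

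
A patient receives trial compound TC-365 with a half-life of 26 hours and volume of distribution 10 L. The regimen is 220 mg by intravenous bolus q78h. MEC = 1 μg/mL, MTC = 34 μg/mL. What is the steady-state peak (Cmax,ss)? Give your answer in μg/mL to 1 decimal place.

The dosing interval is 3 half-lives, so f = 2^(−3) = 0.125.
Accumulation ratio R = 1/(1 − f) = 1/0.875 = 8/7.
Single-dose peak C₀ = D/Vd = 220/10 = 22 μg/mL.
Steady-state peak Cmax,ss = C₀·R = 22 × 8/7 ≈ 25.143 μg/mL.
Peak 25.1 μg/mL vs MTC 34 μg/mL: below toxic threshold.

25.1 μg/mL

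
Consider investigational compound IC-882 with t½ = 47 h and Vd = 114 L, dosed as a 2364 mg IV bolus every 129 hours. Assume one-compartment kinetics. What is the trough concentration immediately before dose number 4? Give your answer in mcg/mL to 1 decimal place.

f = (1/2)^(τ/t½) = (1/2)^(129/47) ≈ 0.1492.
C₀ = D/Vd = 2364/114 ≈ 20.737 mcg/mL.
Before the 4th dose, 3 doses have been given. Superposition: Cmin = C₀·(f + f² + … + f^3).
≈ 20.737 × (0.1492 + 0.0223 + 0.0033) ≈ 20.737 × 0.1748 ≈ 3.625 mcg/mL.

3.6 mcg/mL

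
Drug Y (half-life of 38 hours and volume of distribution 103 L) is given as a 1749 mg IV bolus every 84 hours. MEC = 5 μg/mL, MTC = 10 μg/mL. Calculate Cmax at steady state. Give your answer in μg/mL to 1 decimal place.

21.7 μg/mL

τ/t½ = 84/38 ≈ 2.2105, so fraction remaining f = (1/2)^(84/38) ≈ 0.2161.
At steady state, accumulation factor R = 1/(1 − e^(−kτ)) ≈ 1.2757.
Each bolus raises the concentration by D/Vd = 1749/103 ≈ 16.981 μg/mL.
Cmax,ss = C₀/(1 − f) ≈ 16.981/0.7839 ≈ 21.662 μg/mL.
Peak 21.7 μg/mL vs MTC 10 μg/mL: exceeds toxic threshold.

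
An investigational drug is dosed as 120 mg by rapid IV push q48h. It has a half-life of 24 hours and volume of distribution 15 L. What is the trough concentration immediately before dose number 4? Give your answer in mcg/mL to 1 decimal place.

f = (1/2)^(τ/t½) = (1/2)^(48/24) ≈ 0.2500.
C₀ = D/Vd = 120/15 ≈ 8.000 mcg/mL.
Before the 4th dose, 3 doses have been given. Superposition: Cmin = C₀·(f + f² + … + f^3).
≈ 8.000 × (0.2500 + 0.0625 + 0.0156) ≈ 8.000 × 0.3281 ≈ 2.625 mcg/mL.

2.6 mcg/mL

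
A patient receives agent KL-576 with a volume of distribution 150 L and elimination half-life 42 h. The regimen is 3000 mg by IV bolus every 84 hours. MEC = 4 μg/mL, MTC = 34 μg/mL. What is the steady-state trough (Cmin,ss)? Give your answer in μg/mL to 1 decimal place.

6.7 μg/mL

τ = 84 h = 2 half-lives, so f = (1/2)^2 = 0.25.
At steady state, R = 1/(1 − 0.25) = 4/3.
Single-dose peak C₀ = D/Vd = 3000/150 = 20 μg/mL.
Steady-state peak Cmax,ss = C₀·R = 20 × 4/3 ≈ 26.667 μg/mL.
Steady-state trough Cmin,ss = Cmax,ss·f ≈ 26.667 × 0.25 ≈ 6.667 μg/mL.
Trough 6.7 μg/mL vs MEC 4 μg/mL: adequate.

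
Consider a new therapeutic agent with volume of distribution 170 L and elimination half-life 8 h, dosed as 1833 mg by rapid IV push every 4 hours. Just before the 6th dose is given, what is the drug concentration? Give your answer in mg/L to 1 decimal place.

21.4 mg/L

f = (1/2)^(τ/t½) = (1/2)^(4/8) ≈ 0.7071.
C₀ = D/Vd = 1833/170 ≈ 10.782 mg/L.
Before the 6th dose, 5 doses have been given. Superposition: Cmin = C₀·(f + f² + … + f^5).
≈ 10.782 × (0.7071 + 0.5000 + 0.3535 + 0.2500 + 0.1768) ≈ 10.782 × 1.9874 ≈ 21.428 mg/L.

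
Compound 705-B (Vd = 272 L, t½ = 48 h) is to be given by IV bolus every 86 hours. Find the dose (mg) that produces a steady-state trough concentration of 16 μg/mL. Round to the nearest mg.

10715 mg

τ/t½ = 86/48 ≈ 1.7917, so f = (1/2)^(86/48) ≈ 0.288838.
Cmin,ss = (D/Vd)·f/(1−f), so D = Cmin,ss·Vd·(1−f)/f.
D = 16 × 272 × (1−f)/f ≈ 16 × 272 × 2.46215 ≈ 10715.28 mg.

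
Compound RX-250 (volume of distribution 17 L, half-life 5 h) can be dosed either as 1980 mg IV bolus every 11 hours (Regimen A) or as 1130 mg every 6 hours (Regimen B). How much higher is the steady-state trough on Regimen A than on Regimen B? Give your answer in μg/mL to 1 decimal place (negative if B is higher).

Regimen A: f = (1/2)^(11/5) ≈ 0.2176; Cmin,ss = (1980/17)·f/(1−f) ≈ 32.393 μg/mL.
Regimen B: f = (1/2)^(6/5) ≈ 0.4353; Cmin,ss = (1130/17)·f/(1−f) ≈ 51.239 μg/mL.
Difference ≈ 32.393 − 51.239 ≈ -18.846 μg/mL.

-18.8 μg/mL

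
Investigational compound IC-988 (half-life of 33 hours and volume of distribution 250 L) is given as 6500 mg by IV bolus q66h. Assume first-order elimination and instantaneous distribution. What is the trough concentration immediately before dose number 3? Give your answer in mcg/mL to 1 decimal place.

8.1 mcg/mL

f = (1/2)^(τ/t½) = (1/2)^(66/33) ≈ 0.2500.
C₀ = D/Vd = 6500/250 ≈ 26.000 mcg/mL.
Before the 3rd dose, 2 doses have been given. Superposition: Cmin = C₀·(f + f²).
≈ 26.000 × (0.2500 + 0.0625) ≈ 26.000 × 0.3125 ≈ 8.125 mcg/mL.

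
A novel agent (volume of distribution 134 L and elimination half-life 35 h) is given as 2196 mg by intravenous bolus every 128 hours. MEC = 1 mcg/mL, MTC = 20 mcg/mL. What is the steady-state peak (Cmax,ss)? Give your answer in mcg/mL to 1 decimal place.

τ/t½ = 128/35 ≈ 3.6571, so fraction remaining f = (1/2)^(128/35) ≈ 0.0793.
Accumulation ratio R = 1/(1 − f) ≈ 1/0.9207 ≈ 1.0861.
Each bolus raises the concentration by D/Vd = 2196/134 ≈ 16.388 mcg/mL.
Cmax,ss = C₀/(1 − f) ≈ 16.388/0.9207 ≈ 17.800 mcg/mL.
Peak 17.8 mcg/mL vs MTC 20 mcg/mL: below toxic threshold.

17.8 mcg/mL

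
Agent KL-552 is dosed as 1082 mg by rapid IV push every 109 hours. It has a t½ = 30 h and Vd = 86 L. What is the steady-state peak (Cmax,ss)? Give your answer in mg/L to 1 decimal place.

13.7 mg/L

k = ln2/t½ = ln2/30 ≈ 0.023105 h⁻¹; fraction remaining f = e^(−kτ) = e^(−0.023105×109) ≈ 0.0806.
Accumulation ratio R = 1/(1 − f) ≈ 1/0.9194 ≈ 1.0877.
Single-dose peak C₀ = D/Vd = 1082/86 ≈ 12.581 mg/L.
Steady-state peak Cmax,ss = C₀·R ≈ 12.581 × 1.0877 ≈ 13.684 mg/L.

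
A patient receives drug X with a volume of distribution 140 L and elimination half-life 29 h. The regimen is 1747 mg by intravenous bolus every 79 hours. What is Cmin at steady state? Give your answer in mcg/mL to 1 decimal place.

2.2 mcg/mL

k = ln2/t½ = ln2/29 ≈ 0.023902 h⁻¹; fraction remaining f = e^(−kτ) = e^(−0.023902×79) ≈ 0.1513.
Each bolus raises the concentration by D/Vd = 1747/140 ≈ 12.479 mcg/mL.
Steady-state trough Cmin,ss = C₀·f/(1−f) ≈ 12.479 × 0.1513/0.8487 ≈ 2.225 mcg/mL.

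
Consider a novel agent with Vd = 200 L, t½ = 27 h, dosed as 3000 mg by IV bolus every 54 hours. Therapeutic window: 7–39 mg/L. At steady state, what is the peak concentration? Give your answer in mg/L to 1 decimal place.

τ = 54 h = 2 half-lives, so f = (1/2)^2 = 0.25.
At steady state, R = 1/(1 − 0.25) = 4/3.
Single-dose peak C₀ = D/Vd = 3000/200 = 15 mg/L.
Steady-state peak Cmax,ss = C₀·R = 15 × 4/3 ≈ 20.000 mg/L.
Peak 20.0 mg/L vs MTC 39 mg/L: below toxic threshold.

20.0 mg/L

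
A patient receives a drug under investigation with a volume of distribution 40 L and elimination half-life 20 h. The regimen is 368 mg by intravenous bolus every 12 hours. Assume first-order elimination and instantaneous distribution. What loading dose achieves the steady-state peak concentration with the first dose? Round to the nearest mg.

1082 mg

f = (1/2)^(12/20) ≈ 0.659754; accumulation ratio R = 1/(1−f) ≈ 2.93905.
Loading dose to hit Cmax,ss on first dose: D_load = D_maint·R ≈ 368 × 2.93905 ≈ 1081.57 mg.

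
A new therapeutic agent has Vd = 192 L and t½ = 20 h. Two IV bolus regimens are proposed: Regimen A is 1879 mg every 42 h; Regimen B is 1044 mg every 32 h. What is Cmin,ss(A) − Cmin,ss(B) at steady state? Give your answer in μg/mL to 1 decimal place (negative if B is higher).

0.3 μg/mL

Regimen A: f = (1/2)^(42/20) ≈ 0.2333; Cmin,ss = (1879/192)·f/(1−f) ≈ 2.978 μg/mL.
Regimen B: f = (1/2)^(32/20) ≈ 0.3299; Cmin,ss = (1044/192)·f/(1−f) ≈ 2.677 μg/mL.
Difference ≈ 2.978 − 2.677 ≈ 0.301 μg/mL.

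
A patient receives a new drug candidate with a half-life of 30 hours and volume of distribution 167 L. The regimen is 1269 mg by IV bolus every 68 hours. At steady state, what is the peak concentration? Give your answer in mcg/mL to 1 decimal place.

k = ln2/t½ = ln2/30 ≈ 0.023105 h⁻¹; fraction remaining f = e^(−kτ) = e^(−0.023105×68) ≈ 0.2078.
Accumulation ratio R = 1/(1 − f) ≈ 1/0.7922 ≈ 1.2623.
Single-dose peak C₀ = D/Vd = 1269/167 ≈ 7.599 mcg/mL.
Cmax,ss = C₀/(1 − f) ≈ 7.599/0.7922 ≈ 9.592 mcg/mL.

9.6 mcg/mL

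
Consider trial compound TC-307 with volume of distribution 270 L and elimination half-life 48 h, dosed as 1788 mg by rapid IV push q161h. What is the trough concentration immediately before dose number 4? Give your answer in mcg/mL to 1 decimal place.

f = (1/2)^(τ/t½) = (1/2)^(161/48) ≈ 0.0978.
C₀ = D/Vd = 1788/270 ≈ 6.622 mcg/mL.
Before the 4th dose, 3 doses have been given. Superposition: Cmin = C₀·(f + f² + … + f^3).
≈ 6.622 × (0.0978 + 0.0096 + 0.0009) ≈ 6.622 × 0.1083 ≈ 0.717 mcg/mL.

0.7 mcg/mL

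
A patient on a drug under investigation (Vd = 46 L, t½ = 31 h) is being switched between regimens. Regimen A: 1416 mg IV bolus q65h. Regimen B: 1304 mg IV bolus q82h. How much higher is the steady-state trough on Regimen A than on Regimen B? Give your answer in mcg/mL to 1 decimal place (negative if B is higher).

4.0 mcg/mL

Regimen A: f = (1/2)^(65/31) ≈ 0.2338; Cmin,ss = (1416/46)·f/(1−f) ≈ 9.393 mcg/mL.
Regimen B: f = (1/2)^(82/31) ≈ 0.1599; Cmin,ss = (1304/46)·f/(1−f) ≈ 5.396 mcg/mL.
Difference ≈ 9.393 − 5.396 ≈ 3.997 mcg/mL.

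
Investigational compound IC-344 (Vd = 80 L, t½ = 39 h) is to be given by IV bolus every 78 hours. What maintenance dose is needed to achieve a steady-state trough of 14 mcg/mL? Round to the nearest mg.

3360 mg

τ/t½ = 78/39 ≈ 2, so f = (1/2)^(78/39) ≈ 0.250000.
Cmin,ss = (D/Vd)·f/(1−f), so D = Cmin,ss·Vd·(1−f)/f.
D = 14 × 80 × (1−f)/f ≈ 14 × 80 × 3.00000 ≈ 3360.00 mg.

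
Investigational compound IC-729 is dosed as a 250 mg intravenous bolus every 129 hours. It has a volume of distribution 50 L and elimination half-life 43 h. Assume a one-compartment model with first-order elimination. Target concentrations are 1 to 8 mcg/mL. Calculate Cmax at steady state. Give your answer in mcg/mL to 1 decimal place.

The dosing interval is 3 half-lives, so f = 2^(−3) = 0.125.
At steady state, R = 1/(1 − 0.125) = 8/7.
Single-dose peak C₀ = D/Vd = 250/50 = 5 mcg/mL.
Steady-state peak Cmax,ss = C₀·R = 5 × 8/7 ≈ 5.714 mcg/mL.
Peak 5.7 mcg/mL vs MTC 8 mcg/mL: below toxic threshold.

5.7 mcg/mL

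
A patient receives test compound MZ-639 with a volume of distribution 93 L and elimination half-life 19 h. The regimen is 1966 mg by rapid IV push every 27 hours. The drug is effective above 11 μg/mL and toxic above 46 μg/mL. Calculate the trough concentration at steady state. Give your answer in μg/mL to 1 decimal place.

k = ln2/t½ = ln2/19 ≈ 0.036481 h⁻¹; fraction remaining f = e^(−kτ) = e^(−0.036481×27) ≈ 0.3734.
Accumulation ratio R = 1/(1 − f) ≈ 1/0.6266 ≈ 1.5959.
Each bolus raises the concentration by D/Vd = 1966/93 ≈ 21.140 μg/mL.
Cmax,ss = C₀/(1 − f) ≈ 21.140/0.6266 ≈ 33.738 μg/mL.
Steady-state trough Cmin,ss = Cmax,ss·f ≈ 33.738 × 0.3734 ≈ 12.598 μg/mL.
Trough 12.6 μg/mL vs MEC 11 μg/mL: adequate.

12.6 μg/mL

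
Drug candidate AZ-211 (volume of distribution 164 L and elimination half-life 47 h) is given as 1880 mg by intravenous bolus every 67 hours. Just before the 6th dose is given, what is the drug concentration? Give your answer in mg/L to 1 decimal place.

6.8 mg/L

f = (1/2)^(τ/t½) = (1/2)^(67/47) ≈ 0.3723.
C₀ = D/Vd = 1880/164 ≈ 11.463 mg/L.
Before the 6th dose, 5 doses have been given. Superposition: Cmin = C₀·(f + f² + … + f^5).
≈ 11.463 × (0.3723 + 0.1386 + 0.0516 + 0.0192 + 0.0072) ≈ 11.463 × 0.5889 ≈ 6.751 mg/L.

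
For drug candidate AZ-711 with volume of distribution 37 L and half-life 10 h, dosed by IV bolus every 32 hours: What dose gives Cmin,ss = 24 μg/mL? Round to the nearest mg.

7272 mg

τ/t½ = 32/10 ≈ 3.2, so f = (1/2)^(32/10) ≈ 0.108819.
Cmin,ss = (D/Vd)·f/(1−f), so D = Cmin,ss·Vd·(1−f)/f.
D = 24 × 37 × (1−f)/f ≈ 24 × 37 × 8.18957 ≈ 7272.34 mg.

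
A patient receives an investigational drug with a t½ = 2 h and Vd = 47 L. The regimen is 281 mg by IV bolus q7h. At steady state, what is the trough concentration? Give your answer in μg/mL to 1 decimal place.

τ/t½ = 7/2 ≈ 3.5, so fraction remaining f = (1/2)^(7/2) ≈ 0.0884.
At steady state, accumulation factor R = 1/(1 − e^(−kτ)) ≈ 1.0970.
Each bolus raises the concentration by D/Vd = 281/47 ≈ 5.979 μg/mL.
Cmax,ss = C₀/(1 − f) ≈ 5.979/0.9116 ≈ 6.559 μg/mL.
One interval later, Cmin,ss = Cmax,ss·e^(−kτ) ≈ 6.559 × 0.0884 ≈ 0.580 μg/mL.

0.6 μg/mL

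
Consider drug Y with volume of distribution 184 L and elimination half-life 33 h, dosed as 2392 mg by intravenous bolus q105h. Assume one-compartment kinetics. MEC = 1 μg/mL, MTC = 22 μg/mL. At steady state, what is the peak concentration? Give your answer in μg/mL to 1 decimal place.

14.6 μg/mL

τ/t½ = 105/33 ≈ 3.1818, so fraction remaining f = (1/2)^(105/33) ≈ 0.1102.
At steady state, accumulation factor R = 1/(1 − e^(−kτ)) ≈ 1.1238.
Single-dose peak C₀ = D/Vd = 2392/184 ≈ 13.000 μg/mL.
Steady-state peak Cmax,ss = C₀·R ≈ 13.000 × 1.1238 ≈ 14.609 μg/mL.
Peak 14.6 μg/mL vs MTC 22 μg/mL: below toxic threshold.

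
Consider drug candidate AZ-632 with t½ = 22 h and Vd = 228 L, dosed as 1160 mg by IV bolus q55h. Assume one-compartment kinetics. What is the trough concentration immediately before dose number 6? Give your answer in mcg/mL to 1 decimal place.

f = (1/2)^(τ/t½) = (1/2)^(55/22) ≈ 0.1768.
C₀ = D/Vd = 1160/228 ≈ 5.088 mcg/mL.
Before the 6th dose, 5 doses have been given. Superposition: Cmin = C₀·(f + f² + … + f^5).
≈ 5.088 × (0.1768 + 0.0313 + 0.0055 + 0.0010 + 0.0002) ≈ 5.088 × 0.2148 ≈ 1.093 mcg/mL.

1.1 mcg/mL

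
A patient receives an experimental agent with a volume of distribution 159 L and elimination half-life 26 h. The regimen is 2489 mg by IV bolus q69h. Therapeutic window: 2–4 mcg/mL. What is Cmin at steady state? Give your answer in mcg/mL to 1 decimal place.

3.0 mcg/mL

Over one 69-h interval, 69/26 ≈ 2.6538 half-lives elapse, leaving f ≈ 0.1589 of each dose.
At steady state, accumulation factor R = 1/(1 − e^(−kτ)) ≈ 1.1889.
Single-dose peak C₀ = D/Vd = 2489/159 ≈ 15.654 mcg/mL.
Steady-state peak Cmax,ss = C₀·R ≈ 15.654 × 1.1889 ≈ 18.611 mcg/mL.
One interval later, Cmin,ss = Cmax,ss·e^(−kτ) ≈ 18.611 × 0.1589 ≈ 2.957 mcg/mL.
Trough 3.0 mcg/mL vs MEC 2 mcg/mL: adequate.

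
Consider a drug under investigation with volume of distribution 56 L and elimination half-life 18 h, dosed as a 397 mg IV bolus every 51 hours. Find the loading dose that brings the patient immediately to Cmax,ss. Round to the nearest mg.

f = (1/2)^(51/18) ≈ 0.140308; accumulation ratio R = 1/(1−f) ≈ 1.16321.
Loading dose to hit Cmax,ss on first dose: D_load = D_maint·R ≈ 397 × 1.16321 ≈ 461.79 mg.

462 mg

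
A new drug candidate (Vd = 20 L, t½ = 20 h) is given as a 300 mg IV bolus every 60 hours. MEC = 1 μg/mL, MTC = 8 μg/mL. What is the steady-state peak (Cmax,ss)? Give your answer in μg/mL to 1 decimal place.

17.1 μg/mL

τ = 60 h = 3 half-lives, so f = (1/2)^3 = 0.125.
At steady state, R = 1/(1 − 0.125) = 8/7.
Single-dose peak C₀ = D/Vd = 300/20 = 15 μg/mL.
Steady-state peak Cmax,ss = C₀·R = 15 × 8/7 ≈ 17.143 μg/mL.
Peak 17.1 μg/mL vs MTC 8 μg/mL: exceeds toxic threshold.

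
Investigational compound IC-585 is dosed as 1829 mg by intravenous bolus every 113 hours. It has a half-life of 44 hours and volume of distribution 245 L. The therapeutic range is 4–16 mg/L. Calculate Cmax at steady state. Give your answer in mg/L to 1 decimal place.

9.0 mg/L

τ/t½ = 113/44 ≈ 2.5682, so fraction remaining f = (1/2)^(113/44) ≈ 0.1686.
Accumulation ratio R = 1/(1 − f) ≈ 1/0.8314 ≈ 1.2028.
Single-dose peak C₀ = D/Vd = 1829/245 ≈ 7.465 mg/L.
Steady-state peak Cmax,ss = C₀·R ≈ 7.465 × 1.2028 ≈ 8.979 mg/L.
Peak 9.0 mg/L vs MTC 16 mg/L: below toxic threshold.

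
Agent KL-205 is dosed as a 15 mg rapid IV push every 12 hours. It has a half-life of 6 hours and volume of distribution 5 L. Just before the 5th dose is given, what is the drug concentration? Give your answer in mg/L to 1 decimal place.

1.0 mg/L

f = (1/2)^(τ/t½) = (1/2)^(12/6) ≈ 0.2500.
C₀ = D/Vd = 15/5 ≈ 3.000 mg/L.
Before the 5th dose, 4 doses have been given. Superposition: Cmin = C₀·(f + f² + … + f^4).
≈ 3.000 × (0.2500 + 0.0625 + 0.0156 + 0.0039) ≈ 3.000 × 0.3320 ≈ 0.996 mg/L.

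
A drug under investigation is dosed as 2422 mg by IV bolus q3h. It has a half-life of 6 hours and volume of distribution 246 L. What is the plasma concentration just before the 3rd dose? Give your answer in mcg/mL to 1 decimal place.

f = (1/2)^(τ/t½) = (1/2)^(3/6) ≈ 0.7071.
C₀ = D/Vd = 2422/246 ≈ 9.846 mcg/mL.
Before the 3rd dose, 2 doses have been given. Superposition: Cmin = C₀·(f + f²).
≈ 9.846 × (0.7071 + 0.5000) ≈ 9.846 × 1.2071 ≈ 11.885 mcg/mL.

11.9 mcg/mL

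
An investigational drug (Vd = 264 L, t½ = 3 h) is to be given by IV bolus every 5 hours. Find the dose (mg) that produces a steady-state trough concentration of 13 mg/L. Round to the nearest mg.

τ/t½ = 5/3 ≈ 1.6667, so f = (1/2)^(5/3) ≈ 0.314980.
Cmin,ss = (D/Vd)·f/(1−f), so D = Cmin,ss·Vd·(1−f)/f.
D = 13 × 264 × (1−f)/f ≈ 13 × 264 × 2.17480 ≈ 7463.91 mg.

7464 mg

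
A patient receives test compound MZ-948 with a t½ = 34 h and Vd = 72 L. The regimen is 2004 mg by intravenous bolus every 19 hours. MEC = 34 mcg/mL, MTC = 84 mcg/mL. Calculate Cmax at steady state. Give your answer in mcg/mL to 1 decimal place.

Over one 19-h interval, 19/34 ≈ 0.55882 half-lives elapse, leaving f ≈ 0.6789 of each dose.
At steady state, accumulation factor R = 1/(1 − e^(−kτ)) ≈ 3.1143.
Each bolus raises the concentration by D/Vd = 2004/72 ≈ 27.833 mcg/mL.
Steady-state peak Cmax,ss = C₀·R ≈ 27.833 × 3.1143 ≈ 86.680 mcg/mL.
Peak 86.7 mcg/mL vs MTC 84 mcg/mL: exceeds toxic threshold.

86.7 mcg/mL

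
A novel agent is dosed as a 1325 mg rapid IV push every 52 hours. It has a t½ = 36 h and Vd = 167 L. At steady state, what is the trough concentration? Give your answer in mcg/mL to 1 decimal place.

4.6 mcg/mL

k = ln2/t½ = ln2/36 ≈ 0.019254 h⁻¹; fraction remaining f = e^(−kτ) = e^(−0.019254×52) ≈ 0.3674.
Accumulation ratio R = 1/(1 − f) ≈ 1/0.6326 ≈ 1.5808.
Each bolus raises the concentration by D/Vd = 1325/167 ≈ 7.934 mcg/mL.
Steady-state peak Cmax,ss = C₀·R ≈ 7.934 × 1.5808 ≈ 12.542 mcg/mL.
Steady-state trough Cmin,ss = Cmax,ss·f ≈ 12.542 × 0.3674 ≈ 4.608 mcg/mL.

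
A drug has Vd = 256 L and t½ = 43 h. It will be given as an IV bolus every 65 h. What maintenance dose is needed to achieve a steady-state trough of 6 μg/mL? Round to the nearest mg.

τ/t½ = 65/43 ≈ 1.5116, so f = (1/2)^(65/43) ≈ 0.350715.
Cmin,ss = (D/Vd)·f/(1−f), so D = Cmin,ss·Vd·(1−f)/f.
D = 6 × 256 × (1−f)/f ≈ 6 × 256 × 1.85132 ≈ 2843.63 mg.

2844 mg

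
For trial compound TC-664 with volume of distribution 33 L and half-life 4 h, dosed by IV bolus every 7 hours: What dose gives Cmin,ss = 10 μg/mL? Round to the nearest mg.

τ/t½ = 7/4 ≈ 1.75, so f = (1/2)^(7/4) ≈ 0.297302.
Cmin,ss = (D/Vd)·f/(1−f), so D = Cmin,ss·Vd·(1−f)/f.
D = 10 × 33 × (1−f)/f ≈ 10 × 33 × 2.36358 ≈ 779.98 mg.

780 mg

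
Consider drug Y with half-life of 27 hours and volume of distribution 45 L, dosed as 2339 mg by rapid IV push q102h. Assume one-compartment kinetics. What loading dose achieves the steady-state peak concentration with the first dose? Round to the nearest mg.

f = (1/2)^(102/27) ≈ 0.072908; accumulation ratio R = 1/(1−f) ≈ 1.07864.
Loading dose to hit Cmax,ss on first dose: D_load = D_maint·R ≈ 2339 × 1.07864 ≈ 2522.94 mg.

2523 mg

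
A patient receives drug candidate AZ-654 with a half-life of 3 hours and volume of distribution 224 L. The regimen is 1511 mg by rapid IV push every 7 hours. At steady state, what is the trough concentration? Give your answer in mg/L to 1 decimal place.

τ/t½ = 7/3 ≈ 2.3333, so fraction remaining f = (1/2)^(7/3) ≈ 0.1984.
At steady state, accumulation factor R = 1/(1 − e^(−kτ)) ≈ 1.2475.
Each bolus raises the concentration by D/Vd = 1511/224 ≈ 6.746 mg/L.
Steady-state peak Cmax,ss = C₀·R ≈ 6.746 × 1.2475 ≈ 8.416 mg/L.
One interval later, Cmin,ss = Cmax,ss·e^(−kτ) ≈ 8.416 × 0.1984 ≈ 1.670 mg/L.

1.7 mg/L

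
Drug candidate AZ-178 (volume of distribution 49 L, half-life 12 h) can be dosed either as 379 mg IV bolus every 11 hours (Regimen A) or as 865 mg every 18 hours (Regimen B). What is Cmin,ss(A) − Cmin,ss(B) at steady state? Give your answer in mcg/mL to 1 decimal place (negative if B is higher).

-0.9 mcg/mL

Regimen A: f = (1/2)^(11/12) ≈ 0.5297; Cmin,ss = (379/49)·f/(1−f) ≈ 8.712 mcg/mL.
Regimen B: f = (1/2)^(18/12) ≈ 0.3536; Cmin,ss = (865/49)·f/(1−f) ≈ 9.657 mcg/mL.
Difference ≈ 8.712 − 9.657 ≈ -0.945 mcg/mL.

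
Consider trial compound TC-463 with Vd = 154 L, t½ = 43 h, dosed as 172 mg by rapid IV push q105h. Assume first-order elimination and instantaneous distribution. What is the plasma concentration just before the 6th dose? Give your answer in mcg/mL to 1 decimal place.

0.3 mcg/mL

f = (1/2)^(τ/t½) = (1/2)^(105/43) ≈ 0.1840.
C₀ = D/Vd = 172/154 ≈ 1.117 mcg/mL.
Before the 6th dose, 5 doses have been given. Superposition: Cmin = C₀·(f + f² + … + f^5).
≈ 1.117 × (0.1840 + 0.0339 + 0.0062 + 0.0011 + 0.0002) ≈ 1.117 × 0.2254 ≈ 0.252 mcg/mL.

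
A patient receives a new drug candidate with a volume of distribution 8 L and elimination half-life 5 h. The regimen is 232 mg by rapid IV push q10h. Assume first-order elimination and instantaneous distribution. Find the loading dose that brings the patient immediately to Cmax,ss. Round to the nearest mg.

f = (1/2)^(10/5) ≈ 0.250000; accumulation ratio R = 1/(1−f) ≈ 1.33333.
Loading dose to hit Cmax,ss on first dose: D_load = D_maint·R ≈ 232 × 1.33333 ≈ 309.33 mg.

309 mg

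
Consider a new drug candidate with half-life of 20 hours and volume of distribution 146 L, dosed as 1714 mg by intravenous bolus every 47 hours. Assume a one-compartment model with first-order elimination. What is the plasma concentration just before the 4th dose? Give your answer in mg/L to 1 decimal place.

f = (1/2)^(τ/t½) = (1/2)^(47/20) ≈ 0.1961.
C₀ = D/Vd = 1714/146 ≈ 11.740 mg/L.
Before the 4th dose, 3 doses have been given. Superposition: Cmin = C₀·(f + f² + … + f^3).
≈ 11.740 × (0.1961 + 0.0385 + 0.0075) ≈ 11.740 × 0.2421 ≈ 2.842 mg/L.

2.8 mg/L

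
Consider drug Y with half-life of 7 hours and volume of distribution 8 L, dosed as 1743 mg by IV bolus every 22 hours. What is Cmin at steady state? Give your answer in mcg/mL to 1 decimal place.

k = ln2/t½ = ln2/7 ≈ 0.099021 h⁻¹; fraction remaining f = e^(−kτ) = e^(−0.099021×22) ≈ 0.1132.
Each bolus raises the concentration by D/Vd = 1743/8 ≈ 217.875 mcg/mL.
Steady-state trough Cmin,ss = C₀·f/(1−f) ≈ 217.875 × 0.1132/0.8868 ≈ 27.812 mcg/mL.

27.8 mcg/mL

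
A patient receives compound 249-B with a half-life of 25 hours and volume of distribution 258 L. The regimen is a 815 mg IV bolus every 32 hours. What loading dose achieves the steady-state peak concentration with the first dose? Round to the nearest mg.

f = (1/2)^(32/25) ≈ 0.411796; accumulation ratio R = 1/(1−f) ≈ 1.70009.
Loading dose to hit Cmax,ss on first dose: D_load = D_maint·R ≈ 815 × 1.70009 ≈ 1385.57 mg.

1386 mg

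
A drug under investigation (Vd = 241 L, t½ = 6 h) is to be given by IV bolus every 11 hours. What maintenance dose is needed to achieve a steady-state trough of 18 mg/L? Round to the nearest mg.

11121 mg

τ/t½ = 11/6 ≈ 1.8333, so f = (1/2)^(11/6) ≈ 0.280616.
Cmin,ss = (D/Vd)·f/(1−f), so D = Cmin,ss·Vd·(1−f)/f.
D = 18 × 241 × (1−f)/f ≈ 18 × 241 × 2.56359 ≈ 11120.85 mg.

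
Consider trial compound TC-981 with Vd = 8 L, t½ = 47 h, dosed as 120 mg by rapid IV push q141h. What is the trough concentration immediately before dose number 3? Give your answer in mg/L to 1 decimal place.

2.1 mg/L

f = (1/2)^(τ/t½) = (1/2)^(141/47) ≈ 0.1250.
C₀ = D/Vd = 120/8 ≈ 15.000 mg/L.
Before the 3rd dose, 2 doses have been given. Superposition: Cmin = C₀·(f + f²).
≈ 15.000 × (0.1250 + 0.0156) ≈ 15.000 × 0.1406 ≈ 2.109 mg/L.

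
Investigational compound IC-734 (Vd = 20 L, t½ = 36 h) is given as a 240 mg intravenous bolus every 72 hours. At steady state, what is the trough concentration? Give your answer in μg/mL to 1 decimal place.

4.0 μg/mL

The dosing interval is 2 half-lives, so f = 2^(−2) = 0.25.
At steady state, R = 1/(1 − 0.25) = 4/3.
Single-dose peak C₀ = D/Vd = 240/20 = 12 μg/mL.
Steady-state peak Cmax,ss = C₀·R = 12 × 4/3 ≈ 16.000 μg/mL.
Steady-state trough Cmin,ss = Cmax,ss·f ≈ 16.000 × 0.25 ≈ 4.000 μg/mL.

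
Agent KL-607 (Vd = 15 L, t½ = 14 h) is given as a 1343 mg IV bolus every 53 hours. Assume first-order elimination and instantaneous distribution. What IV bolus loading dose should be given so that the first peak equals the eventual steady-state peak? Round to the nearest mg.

1448 mg

f = (1/2)^(53/14) ≈ 0.072508; accumulation ratio R = 1/(1−f) ≈ 1.07818.
Loading dose to hit Cmax,ss on first dose: D_load = D_maint·R ≈ 1343 × 1.07818 ≈ 1448.00 mg.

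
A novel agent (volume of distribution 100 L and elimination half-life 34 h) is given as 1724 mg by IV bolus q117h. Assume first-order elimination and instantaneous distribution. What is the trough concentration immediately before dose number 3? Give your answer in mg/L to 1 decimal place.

f = (1/2)^(τ/t½) = (1/2)^(117/34) ≈ 0.0921.
C₀ = D/Vd = 1724/100 ≈ 17.240 mg/L.
Before the 3rd dose, 2 doses have been given. Superposition: Cmin = C₀·(f + f²).
≈ 17.240 × (0.0921 + 0.0085) ≈ 17.240 × 0.1006 ≈ 1.734 mg/L.

1.7 mg/L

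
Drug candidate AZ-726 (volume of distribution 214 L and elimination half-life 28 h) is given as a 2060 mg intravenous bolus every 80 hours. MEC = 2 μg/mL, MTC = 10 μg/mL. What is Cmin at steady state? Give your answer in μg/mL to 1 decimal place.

1.5 μg/mL

k = ln2/t½ = ln2/28 ≈ 0.024755 h⁻¹; fraction remaining f = e^(−kτ) = e^(−0.024755×80) ≈ 0.1380.
At steady state, accumulation factor R = 1/(1 − e^(−kτ)) ≈ 1.1601.
Each bolus raises the concentration by D/Vd = 2060/214 ≈ 9.626 μg/mL.
Steady-state peak Cmax,ss = C₀·R ≈ 9.626 × 1.1601 ≈ 11.167 μg/mL.
One interval later, Cmin,ss = Cmax,ss·e^(−kτ) ≈ 11.167 × 0.1380 ≈ 1.541 μg/mL.
Trough 1.5 μg/mL vs MEC 2 μg/mL: subtherapeutic.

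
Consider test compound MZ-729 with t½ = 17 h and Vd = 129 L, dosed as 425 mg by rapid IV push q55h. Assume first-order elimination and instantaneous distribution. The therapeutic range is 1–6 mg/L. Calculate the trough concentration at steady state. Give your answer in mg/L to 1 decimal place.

0.4 mg/L

k = ln2/t½ = ln2/17 ≈ 0.040773 h⁻¹; fraction remaining f = e^(−kτ) = e^(−0.040773×55) ≈ 0.1062.
Accumulation ratio R = 1/(1 − f) ≈ 1/0.8938 ≈ 1.1188.
Single-dose peak C₀ = D/Vd = 425/129 ≈ 3.295 mg/L.
Steady-state peak Cmax,ss = C₀·R ≈ 3.295 × 1.1188 ≈ 3.686 mg/L.
One interval later, Cmin,ss = Cmax,ss·e^(−kτ) ≈ 3.686 × 0.1062 ≈ 0.391 mg/L.
Trough 0.4 mg/L vs MEC 1 mg/L: subtherapeutic.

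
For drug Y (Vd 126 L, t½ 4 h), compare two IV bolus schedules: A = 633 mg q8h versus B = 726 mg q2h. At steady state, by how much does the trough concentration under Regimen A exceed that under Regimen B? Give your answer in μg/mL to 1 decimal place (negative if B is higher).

-12.2 μg/mL

Regimen A: f = (1/2)^(8/4) ≈ 0.2500; Cmin,ss = (633/126)·f/(1−f) ≈ 1.675 μg/mL.
Regimen B: f = (1/2)^(2/4) ≈ 0.7071; Cmin,ss = (726/126)·f/(1−f) ≈ 13.910 μg/mL.
Difference ≈ 1.675 − 13.910 ≈ -12.235 μg/mL.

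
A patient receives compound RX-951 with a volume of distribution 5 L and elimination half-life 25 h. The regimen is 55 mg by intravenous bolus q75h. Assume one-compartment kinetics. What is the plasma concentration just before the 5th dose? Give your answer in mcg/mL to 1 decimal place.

f = (1/2)^(τ/t½) = (1/2)^(75/25) ≈ 0.1250.
C₀ = D/Vd = 55/5 ≈ 11.000 mcg/mL.
Before the 5th dose, 4 doses have been given. Superposition: Cmin = C₀·(f + f² + … + f^4).
≈ 11.000 × (0.1250 + 0.0156 + 0.0020 + 0.0002) ≈ 11.000 × 0.1428 ≈ 1.571 mcg/mL.

1.6 mcg/mL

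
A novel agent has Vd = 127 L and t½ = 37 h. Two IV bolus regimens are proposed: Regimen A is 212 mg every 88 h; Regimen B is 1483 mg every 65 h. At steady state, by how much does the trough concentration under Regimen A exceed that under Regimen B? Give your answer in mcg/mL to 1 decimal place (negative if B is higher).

Regimen A: f = (1/2)^(88/37) ≈ 0.1923; Cmin,ss = (212/127)·f/(1−f) ≈ 0.397 mcg/mL.
Regimen B: f = (1/2)^(65/37) ≈ 0.2959; Cmin,ss = (1483/127)·f/(1−f) ≈ 4.907 mcg/mL.
Difference ≈ 0.397 − 4.907 ≈ -4.510 mcg/mL.

-4.5 mcg/mL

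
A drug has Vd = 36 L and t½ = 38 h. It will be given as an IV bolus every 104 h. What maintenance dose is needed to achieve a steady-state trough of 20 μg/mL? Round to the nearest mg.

4080 mg

τ/t½ = 104/38 ≈ 2.7368, so f = (1/2)^(104/38) ≈ 0.150013.
Cmin,ss = (D/Vd)·f/(1−f), so D = Cmin,ss·Vd·(1−f)/f.
D = 20 × 36 × (1−f)/f ≈ 20 × 36 × 5.66609 ≈ 4079.58 mg.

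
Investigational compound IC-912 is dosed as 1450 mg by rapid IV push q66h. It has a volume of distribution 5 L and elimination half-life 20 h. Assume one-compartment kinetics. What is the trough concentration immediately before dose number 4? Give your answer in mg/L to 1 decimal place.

32.7 mg/L

f = (1/2)^(τ/t½) = (1/2)^(66/20) ≈ 0.1015.
C₀ = D/Vd = 1450/5 ≈ 290.000 mg/L.
Before the 4th dose, 3 doses have been given. Superposition: Cmin = C₀·(f + f² + … + f^3).
≈ 290.000 × (0.1015 + 0.0103 + 0.0010) ≈ 290.000 × 0.1128 ≈ 32.712 mg/L.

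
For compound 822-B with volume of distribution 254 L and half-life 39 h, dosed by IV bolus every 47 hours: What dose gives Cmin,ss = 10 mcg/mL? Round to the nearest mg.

3316 mg

τ/t½ = 47/39 ≈ 1.2051, so f = (1/2)^(47/39) ≈ 0.433731.
Cmin,ss = (D/Vd)·f/(1−f), so D = Cmin,ss·Vd·(1−f)/f.
D = 10 × 254 × (1−f)/f ≈ 10 × 254 × 1.30558 ≈ 3316.17 mg.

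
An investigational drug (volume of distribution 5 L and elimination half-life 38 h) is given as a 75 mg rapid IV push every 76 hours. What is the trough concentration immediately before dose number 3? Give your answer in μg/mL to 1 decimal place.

4.7 μg/mL

f = (1/2)^(τ/t½) = (1/2)^(76/38) ≈ 0.2500.
C₀ = D/Vd = 75/5 ≈ 15.000 μg/mL.
Before the 3rd dose, 2 doses have been given. Superposition: Cmin = C₀·(f + f²).
≈ 15.000 × (0.2500 + 0.0625) ≈ 15.000 × 0.3125 ≈ 4.688 μg/mL.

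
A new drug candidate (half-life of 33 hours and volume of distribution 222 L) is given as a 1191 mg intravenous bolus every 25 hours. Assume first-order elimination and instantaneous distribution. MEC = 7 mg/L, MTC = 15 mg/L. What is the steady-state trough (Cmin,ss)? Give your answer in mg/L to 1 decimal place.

7.8 mg/L

k = ln2/t½ = ln2/33 ≈ 0.021004 h⁻¹; fraction remaining f = e^(−kτ) = e^(−0.021004×25) ≈ 0.5915.
At steady state, accumulation factor R = 1/(1 − e^(−kτ)) ≈ 2.4480.
Each bolus raises the concentration by D/Vd = 1191/222 ≈ 5.365 mg/L.
Cmax,ss = C₀/(1 − f) ≈ 5.365/0.4085 ≈ 13.133 mg/L.
Steady-state trough Cmin,ss = Cmax,ss·f ≈ 13.133 × 0.5915 ≈ 7.768 mg/L.
Trough 7.8 mg/L vs MEC 7 mg/L: adequate.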